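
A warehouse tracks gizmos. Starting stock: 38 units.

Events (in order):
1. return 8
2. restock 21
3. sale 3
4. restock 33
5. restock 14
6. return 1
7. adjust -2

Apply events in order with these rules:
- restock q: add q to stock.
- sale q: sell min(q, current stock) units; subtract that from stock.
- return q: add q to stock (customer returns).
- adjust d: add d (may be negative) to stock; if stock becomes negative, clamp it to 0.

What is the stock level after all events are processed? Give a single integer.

Answer: 110

Derivation:
Processing events:
Start: stock = 38
  Event 1 (return 8): 38 + 8 = 46
  Event 2 (restock 21): 46 + 21 = 67
  Event 3 (sale 3): sell min(3,67)=3. stock: 67 - 3 = 64. total_sold = 3
  Event 4 (restock 33): 64 + 33 = 97
  Event 5 (restock 14): 97 + 14 = 111
  Event 6 (return 1): 111 + 1 = 112
  Event 7 (adjust -2): 112 + -2 = 110
Final: stock = 110, total_sold = 3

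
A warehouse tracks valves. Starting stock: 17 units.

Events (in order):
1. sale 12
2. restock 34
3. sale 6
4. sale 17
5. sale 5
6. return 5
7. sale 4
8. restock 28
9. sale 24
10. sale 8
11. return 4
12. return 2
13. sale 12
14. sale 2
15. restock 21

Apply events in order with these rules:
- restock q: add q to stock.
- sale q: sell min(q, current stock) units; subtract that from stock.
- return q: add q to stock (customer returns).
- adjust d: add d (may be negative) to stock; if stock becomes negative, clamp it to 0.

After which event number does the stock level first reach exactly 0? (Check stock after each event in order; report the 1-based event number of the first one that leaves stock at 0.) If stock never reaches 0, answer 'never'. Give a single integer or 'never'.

Processing events:
Start: stock = 17
  Event 1 (sale 12): sell min(12,17)=12. stock: 17 - 12 = 5. total_sold = 12
  Event 2 (restock 34): 5 + 34 = 39
  Event 3 (sale 6): sell min(6,39)=6. stock: 39 - 6 = 33. total_sold = 18
  Event 4 (sale 17): sell min(17,33)=17. stock: 33 - 17 = 16. total_sold = 35
  Event 5 (sale 5): sell min(5,16)=5. stock: 16 - 5 = 11. total_sold = 40
  Event 6 (return 5): 11 + 5 = 16
  Event 7 (sale 4): sell min(4,16)=4. stock: 16 - 4 = 12. total_sold = 44
  Event 8 (restock 28): 12 + 28 = 40
  Event 9 (sale 24): sell min(24,40)=24. stock: 40 - 24 = 16. total_sold = 68
  Event 10 (sale 8): sell min(8,16)=8. stock: 16 - 8 = 8. total_sold = 76
  Event 11 (return 4): 8 + 4 = 12
  Event 12 (return 2): 12 + 2 = 14
  Event 13 (sale 12): sell min(12,14)=12. stock: 14 - 12 = 2. total_sold = 88
  Event 14 (sale 2): sell min(2,2)=2. stock: 2 - 2 = 0. total_sold = 90
  Event 15 (restock 21): 0 + 21 = 21
Final: stock = 21, total_sold = 90

First zero at event 14.

Answer: 14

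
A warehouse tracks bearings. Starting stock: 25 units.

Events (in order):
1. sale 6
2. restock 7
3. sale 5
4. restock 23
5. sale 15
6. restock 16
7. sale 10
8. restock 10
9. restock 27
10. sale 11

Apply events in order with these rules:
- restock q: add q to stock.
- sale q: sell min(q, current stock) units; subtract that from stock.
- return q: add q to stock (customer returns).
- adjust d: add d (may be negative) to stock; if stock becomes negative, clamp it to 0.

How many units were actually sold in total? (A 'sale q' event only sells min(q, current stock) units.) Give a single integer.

Answer: 47

Derivation:
Processing events:
Start: stock = 25
  Event 1 (sale 6): sell min(6,25)=6. stock: 25 - 6 = 19. total_sold = 6
  Event 2 (restock 7): 19 + 7 = 26
  Event 3 (sale 5): sell min(5,26)=5. stock: 26 - 5 = 21. total_sold = 11
  Event 4 (restock 23): 21 + 23 = 44
  Event 5 (sale 15): sell min(15,44)=15. stock: 44 - 15 = 29. total_sold = 26
  Event 6 (restock 16): 29 + 16 = 45
  Event 7 (sale 10): sell min(10,45)=10. stock: 45 - 10 = 35. total_sold = 36
  Event 8 (restock 10): 35 + 10 = 45
  Event 9 (restock 27): 45 + 27 = 72
  Event 10 (sale 11): sell min(11,72)=11. stock: 72 - 11 = 61. total_sold = 47
Final: stock = 61, total_sold = 47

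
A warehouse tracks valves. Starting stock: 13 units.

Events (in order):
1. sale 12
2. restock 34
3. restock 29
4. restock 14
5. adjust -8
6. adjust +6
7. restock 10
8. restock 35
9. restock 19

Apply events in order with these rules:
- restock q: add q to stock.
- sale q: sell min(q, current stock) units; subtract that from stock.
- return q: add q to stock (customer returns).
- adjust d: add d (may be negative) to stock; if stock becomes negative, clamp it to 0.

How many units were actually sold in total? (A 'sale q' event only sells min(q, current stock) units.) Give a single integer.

Processing events:
Start: stock = 13
  Event 1 (sale 12): sell min(12,13)=12. stock: 13 - 12 = 1. total_sold = 12
  Event 2 (restock 34): 1 + 34 = 35
  Event 3 (restock 29): 35 + 29 = 64
  Event 4 (restock 14): 64 + 14 = 78
  Event 5 (adjust -8): 78 + -8 = 70
  Event 6 (adjust +6): 70 + 6 = 76
  Event 7 (restock 10): 76 + 10 = 86
  Event 8 (restock 35): 86 + 35 = 121
  Event 9 (restock 19): 121 + 19 = 140
Final: stock = 140, total_sold = 12

Answer: 12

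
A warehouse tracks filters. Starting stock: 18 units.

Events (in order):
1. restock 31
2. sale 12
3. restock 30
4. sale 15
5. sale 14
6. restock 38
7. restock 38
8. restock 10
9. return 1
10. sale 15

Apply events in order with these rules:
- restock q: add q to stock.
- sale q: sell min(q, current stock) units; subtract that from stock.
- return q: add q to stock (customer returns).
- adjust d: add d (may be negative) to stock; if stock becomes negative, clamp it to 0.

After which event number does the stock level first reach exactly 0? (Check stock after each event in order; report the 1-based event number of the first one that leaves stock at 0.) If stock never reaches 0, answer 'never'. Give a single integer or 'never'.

Processing events:
Start: stock = 18
  Event 1 (restock 31): 18 + 31 = 49
  Event 2 (sale 12): sell min(12,49)=12. stock: 49 - 12 = 37. total_sold = 12
  Event 3 (restock 30): 37 + 30 = 67
  Event 4 (sale 15): sell min(15,67)=15. stock: 67 - 15 = 52. total_sold = 27
  Event 5 (sale 14): sell min(14,52)=14. stock: 52 - 14 = 38. total_sold = 41
  Event 6 (restock 38): 38 + 38 = 76
  Event 7 (restock 38): 76 + 38 = 114
  Event 8 (restock 10): 114 + 10 = 124
  Event 9 (return 1): 124 + 1 = 125
  Event 10 (sale 15): sell min(15,125)=15. stock: 125 - 15 = 110. total_sold = 56
Final: stock = 110, total_sold = 56

Stock never reaches 0.

Answer: never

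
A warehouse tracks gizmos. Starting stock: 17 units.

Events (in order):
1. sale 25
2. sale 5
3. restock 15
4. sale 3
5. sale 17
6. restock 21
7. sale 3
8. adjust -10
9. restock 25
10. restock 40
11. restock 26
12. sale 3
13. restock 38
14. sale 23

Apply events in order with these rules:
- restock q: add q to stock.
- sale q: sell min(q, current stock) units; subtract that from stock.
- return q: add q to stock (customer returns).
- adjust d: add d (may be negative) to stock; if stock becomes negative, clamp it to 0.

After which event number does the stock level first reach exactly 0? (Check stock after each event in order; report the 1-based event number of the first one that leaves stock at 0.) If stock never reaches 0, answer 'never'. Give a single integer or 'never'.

Answer: 1

Derivation:
Processing events:
Start: stock = 17
  Event 1 (sale 25): sell min(25,17)=17. stock: 17 - 17 = 0. total_sold = 17
  Event 2 (sale 5): sell min(5,0)=0. stock: 0 - 0 = 0. total_sold = 17
  Event 3 (restock 15): 0 + 15 = 15
  Event 4 (sale 3): sell min(3,15)=3. stock: 15 - 3 = 12. total_sold = 20
  Event 5 (sale 17): sell min(17,12)=12. stock: 12 - 12 = 0. total_sold = 32
  Event 6 (restock 21): 0 + 21 = 21
  Event 7 (sale 3): sell min(3,21)=3. stock: 21 - 3 = 18. total_sold = 35
  Event 8 (adjust -10): 18 + -10 = 8
  Event 9 (restock 25): 8 + 25 = 33
  Event 10 (restock 40): 33 + 40 = 73
  Event 11 (restock 26): 73 + 26 = 99
  Event 12 (sale 3): sell min(3,99)=3. stock: 99 - 3 = 96. total_sold = 38
  Event 13 (restock 38): 96 + 38 = 134
  Event 14 (sale 23): sell min(23,134)=23. stock: 134 - 23 = 111. total_sold = 61
Final: stock = 111, total_sold = 61

First zero at event 1.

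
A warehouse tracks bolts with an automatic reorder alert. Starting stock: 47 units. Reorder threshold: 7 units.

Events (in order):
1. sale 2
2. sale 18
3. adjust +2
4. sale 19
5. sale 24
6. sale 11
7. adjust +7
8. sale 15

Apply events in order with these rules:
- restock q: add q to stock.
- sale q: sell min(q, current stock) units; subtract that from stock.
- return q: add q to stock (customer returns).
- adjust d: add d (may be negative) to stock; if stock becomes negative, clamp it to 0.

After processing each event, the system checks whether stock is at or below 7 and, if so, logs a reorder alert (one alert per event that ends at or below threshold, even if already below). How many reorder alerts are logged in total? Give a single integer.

Processing events:
Start: stock = 47
  Event 1 (sale 2): sell min(2,47)=2. stock: 47 - 2 = 45. total_sold = 2
  Event 2 (sale 18): sell min(18,45)=18. stock: 45 - 18 = 27. total_sold = 20
  Event 3 (adjust +2): 27 + 2 = 29
  Event 4 (sale 19): sell min(19,29)=19. stock: 29 - 19 = 10. total_sold = 39
  Event 5 (sale 24): sell min(24,10)=10. stock: 10 - 10 = 0. total_sold = 49
  Event 6 (sale 11): sell min(11,0)=0. stock: 0 - 0 = 0. total_sold = 49
  Event 7 (adjust +7): 0 + 7 = 7
  Event 8 (sale 15): sell min(15,7)=7. stock: 7 - 7 = 0. total_sold = 56
Final: stock = 0, total_sold = 56

Checking against threshold 7:
  After event 1: stock=45 > 7
  After event 2: stock=27 > 7
  After event 3: stock=29 > 7
  After event 4: stock=10 > 7
  After event 5: stock=0 <= 7 -> ALERT
  After event 6: stock=0 <= 7 -> ALERT
  After event 7: stock=7 <= 7 -> ALERT
  After event 8: stock=0 <= 7 -> ALERT
Alert events: [5, 6, 7, 8]. Count = 4

Answer: 4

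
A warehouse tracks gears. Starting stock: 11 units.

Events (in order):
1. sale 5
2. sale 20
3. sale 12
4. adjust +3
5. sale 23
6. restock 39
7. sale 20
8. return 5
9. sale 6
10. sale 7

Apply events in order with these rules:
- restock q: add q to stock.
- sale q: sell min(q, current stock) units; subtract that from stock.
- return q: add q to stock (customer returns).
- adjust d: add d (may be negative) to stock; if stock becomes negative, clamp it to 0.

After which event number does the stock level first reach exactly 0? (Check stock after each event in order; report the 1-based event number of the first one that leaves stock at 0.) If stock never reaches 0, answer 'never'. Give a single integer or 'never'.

Processing events:
Start: stock = 11
  Event 1 (sale 5): sell min(5,11)=5. stock: 11 - 5 = 6. total_sold = 5
  Event 2 (sale 20): sell min(20,6)=6. stock: 6 - 6 = 0. total_sold = 11
  Event 3 (sale 12): sell min(12,0)=0. stock: 0 - 0 = 0. total_sold = 11
  Event 4 (adjust +3): 0 + 3 = 3
  Event 5 (sale 23): sell min(23,3)=3. stock: 3 - 3 = 0. total_sold = 14
  Event 6 (restock 39): 0 + 39 = 39
  Event 7 (sale 20): sell min(20,39)=20. stock: 39 - 20 = 19. total_sold = 34
  Event 8 (return 5): 19 + 5 = 24
  Event 9 (sale 6): sell min(6,24)=6. stock: 24 - 6 = 18. total_sold = 40
  Event 10 (sale 7): sell min(7,18)=7. stock: 18 - 7 = 11. total_sold = 47
Final: stock = 11, total_sold = 47

First zero at event 2.

Answer: 2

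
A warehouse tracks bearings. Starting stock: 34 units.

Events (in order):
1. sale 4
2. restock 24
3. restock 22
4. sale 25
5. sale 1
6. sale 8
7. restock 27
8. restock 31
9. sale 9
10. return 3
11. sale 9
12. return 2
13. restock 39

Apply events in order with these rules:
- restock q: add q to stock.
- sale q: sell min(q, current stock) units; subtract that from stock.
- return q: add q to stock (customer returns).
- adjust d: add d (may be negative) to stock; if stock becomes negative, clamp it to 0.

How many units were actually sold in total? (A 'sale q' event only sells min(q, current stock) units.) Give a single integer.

Processing events:
Start: stock = 34
  Event 1 (sale 4): sell min(4,34)=4. stock: 34 - 4 = 30. total_sold = 4
  Event 2 (restock 24): 30 + 24 = 54
  Event 3 (restock 22): 54 + 22 = 76
  Event 4 (sale 25): sell min(25,76)=25. stock: 76 - 25 = 51. total_sold = 29
  Event 5 (sale 1): sell min(1,51)=1. stock: 51 - 1 = 50. total_sold = 30
  Event 6 (sale 8): sell min(8,50)=8. stock: 50 - 8 = 42. total_sold = 38
  Event 7 (restock 27): 42 + 27 = 69
  Event 8 (restock 31): 69 + 31 = 100
  Event 9 (sale 9): sell min(9,100)=9. stock: 100 - 9 = 91. total_sold = 47
  Event 10 (return 3): 91 + 3 = 94
  Event 11 (sale 9): sell min(9,94)=9. stock: 94 - 9 = 85. total_sold = 56
  Event 12 (return 2): 85 + 2 = 87
  Event 13 (restock 39): 87 + 39 = 126
Final: stock = 126, total_sold = 56

Answer: 56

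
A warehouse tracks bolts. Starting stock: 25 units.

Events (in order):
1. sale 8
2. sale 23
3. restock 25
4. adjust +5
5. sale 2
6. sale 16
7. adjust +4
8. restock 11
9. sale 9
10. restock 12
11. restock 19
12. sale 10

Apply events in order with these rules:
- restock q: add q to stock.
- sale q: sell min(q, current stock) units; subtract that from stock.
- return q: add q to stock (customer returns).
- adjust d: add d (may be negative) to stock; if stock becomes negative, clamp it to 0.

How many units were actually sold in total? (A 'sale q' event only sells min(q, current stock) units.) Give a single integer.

Processing events:
Start: stock = 25
  Event 1 (sale 8): sell min(8,25)=8. stock: 25 - 8 = 17. total_sold = 8
  Event 2 (sale 23): sell min(23,17)=17. stock: 17 - 17 = 0. total_sold = 25
  Event 3 (restock 25): 0 + 25 = 25
  Event 4 (adjust +5): 25 + 5 = 30
  Event 5 (sale 2): sell min(2,30)=2. stock: 30 - 2 = 28. total_sold = 27
  Event 6 (sale 16): sell min(16,28)=16. stock: 28 - 16 = 12. total_sold = 43
  Event 7 (adjust +4): 12 + 4 = 16
  Event 8 (restock 11): 16 + 11 = 27
  Event 9 (sale 9): sell min(9,27)=9. stock: 27 - 9 = 18. total_sold = 52
  Event 10 (restock 12): 18 + 12 = 30
  Event 11 (restock 19): 30 + 19 = 49
  Event 12 (sale 10): sell min(10,49)=10. stock: 49 - 10 = 39. total_sold = 62
Final: stock = 39, total_sold = 62

Answer: 62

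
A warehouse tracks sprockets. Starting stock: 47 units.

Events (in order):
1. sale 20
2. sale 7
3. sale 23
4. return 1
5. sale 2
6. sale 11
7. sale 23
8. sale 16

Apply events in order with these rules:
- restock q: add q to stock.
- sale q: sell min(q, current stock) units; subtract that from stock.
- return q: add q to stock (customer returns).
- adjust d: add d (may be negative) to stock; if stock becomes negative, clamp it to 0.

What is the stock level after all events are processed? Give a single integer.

Answer: 0

Derivation:
Processing events:
Start: stock = 47
  Event 1 (sale 20): sell min(20,47)=20. stock: 47 - 20 = 27. total_sold = 20
  Event 2 (sale 7): sell min(7,27)=7. stock: 27 - 7 = 20. total_sold = 27
  Event 3 (sale 23): sell min(23,20)=20. stock: 20 - 20 = 0. total_sold = 47
  Event 4 (return 1): 0 + 1 = 1
  Event 5 (sale 2): sell min(2,1)=1. stock: 1 - 1 = 0. total_sold = 48
  Event 6 (sale 11): sell min(11,0)=0. stock: 0 - 0 = 0. total_sold = 48
  Event 7 (sale 23): sell min(23,0)=0. stock: 0 - 0 = 0. total_sold = 48
  Event 8 (sale 16): sell min(16,0)=0. stock: 0 - 0 = 0. total_sold = 48
Final: stock = 0, total_sold = 48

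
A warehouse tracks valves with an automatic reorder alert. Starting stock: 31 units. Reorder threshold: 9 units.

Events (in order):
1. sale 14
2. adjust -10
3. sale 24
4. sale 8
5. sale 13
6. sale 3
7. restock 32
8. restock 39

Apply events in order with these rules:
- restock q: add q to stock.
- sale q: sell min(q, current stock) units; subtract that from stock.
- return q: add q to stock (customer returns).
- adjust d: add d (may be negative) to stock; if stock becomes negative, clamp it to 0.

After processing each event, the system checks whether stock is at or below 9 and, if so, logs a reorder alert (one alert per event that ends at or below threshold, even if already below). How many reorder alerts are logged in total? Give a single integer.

Processing events:
Start: stock = 31
  Event 1 (sale 14): sell min(14,31)=14. stock: 31 - 14 = 17. total_sold = 14
  Event 2 (adjust -10): 17 + -10 = 7
  Event 3 (sale 24): sell min(24,7)=7. stock: 7 - 7 = 0. total_sold = 21
  Event 4 (sale 8): sell min(8,0)=0. stock: 0 - 0 = 0. total_sold = 21
  Event 5 (sale 13): sell min(13,0)=0. stock: 0 - 0 = 0. total_sold = 21
  Event 6 (sale 3): sell min(3,0)=0. stock: 0 - 0 = 0. total_sold = 21
  Event 7 (restock 32): 0 + 32 = 32
  Event 8 (restock 39): 32 + 39 = 71
Final: stock = 71, total_sold = 21

Checking against threshold 9:
  After event 1: stock=17 > 9
  After event 2: stock=7 <= 9 -> ALERT
  After event 3: stock=0 <= 9 -> ALERT
  After event 4: stock=0 <= 9 -> ALERT
  After event 5: stock=0 <= 9 -> ALERT
  After event 6: stock=0 <= 9 -> ALERT
  After event 7: stock=32 > 9
  After event 8: stock=71 > 9
Alert events: [2, 3, 4, 5, 6]. Count = 5

Answer: 5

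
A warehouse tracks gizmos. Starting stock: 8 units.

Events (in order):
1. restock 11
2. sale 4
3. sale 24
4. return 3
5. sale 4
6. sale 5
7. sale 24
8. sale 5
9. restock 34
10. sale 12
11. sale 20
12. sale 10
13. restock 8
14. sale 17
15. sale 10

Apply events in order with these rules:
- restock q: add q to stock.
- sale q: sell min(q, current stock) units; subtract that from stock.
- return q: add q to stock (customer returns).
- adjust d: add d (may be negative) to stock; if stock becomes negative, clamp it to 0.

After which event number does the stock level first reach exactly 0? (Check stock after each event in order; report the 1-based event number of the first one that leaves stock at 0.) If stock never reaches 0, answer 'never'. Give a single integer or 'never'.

Processing events:
Start: stock = 8
  Event 1 (restock 11): 8 + 11 = 19
  Event 2 (sale 4): sell min(4,19)=4. stock: 19 - 4 = 15. total_sold = 4
  Event 3 (sale 24): sell min(24,15)=15. stock: 15 - 15 = 0. total_sold = 19
  Event 4 (return 3): 0 + 3 = 3
  Event 5 (sale 4): sell min(4,3)=3. stock: 3 - 3 = 0. total_sold = 22
  Event 6 (sale 5): sell min(5,0)=0. stock: 0 - 0 = 0. total_sold = 22
  Event 7 (sale 24): sell min(24,0)=0. stock: 0 - 0 = 0. total_sold = 22
  Event 8 (sale 5): sell min(5,0)=0. stock: 0 - 0 = 0. total_sold = 22
  Event 9 (restock 34): 0 + 34 = 34
  Event 10 (sale 12): sell min(12,34)=12. stock: 34 - 12 = 22. total_sold = 34
  Event 11 (sale 20): sell min(20,22)=20. stock: 22 - 20 = 2. total_sold = 54
  Event 12 (sale 10): sell min(10,2)=2. stock: 2 - 2 = 0. total_sold = 56
  Event 13 (restock 8): 0 + 8 = 8
  Event 14 (sale 17): sell min(17,8)=8. stock: 8 - 8 = 0. total_sold = 64
  Event 15 (sale 10): sell min(10,0)=0. stock: 0 - 0 = 0. total_sold = 64
Final: stock = 0, total_sold = 64

First zero at event 3.

Answer: 3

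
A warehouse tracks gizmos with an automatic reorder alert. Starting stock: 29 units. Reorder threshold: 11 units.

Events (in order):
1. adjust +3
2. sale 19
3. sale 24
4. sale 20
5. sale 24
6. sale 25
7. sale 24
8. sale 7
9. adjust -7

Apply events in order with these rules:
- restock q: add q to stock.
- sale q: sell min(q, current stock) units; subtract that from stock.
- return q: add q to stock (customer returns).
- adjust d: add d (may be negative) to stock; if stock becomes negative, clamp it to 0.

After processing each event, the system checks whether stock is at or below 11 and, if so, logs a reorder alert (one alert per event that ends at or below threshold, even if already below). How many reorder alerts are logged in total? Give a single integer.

Answer: 7

Derivation:
Processing events:
Start: stock = 29
  Event 1 (adjust +3): 29 + 3 = 32
  Event 2 (sale 19): sell min(19,32)=19. stock: 32 - 19 = 13. total_sold = 19
  Event 3 (sale 24): sell min(24,13)=13. stock: 13 - 13 = 0. total_sold = 32
  Event 4 (sale 20): sell min(20,0)=0. stock: 0 - 0 = 0. total_sold = 32
  Event 5 (sale 24): sell min(24,0)=0. stock: 0 - 0 = 0. total_sold = 32
  Event 6 (sale 25): sell min(25,0)=0. stock: 0 - 0 = 0. total_sold = 32
  Event 7 (sale 24): sell min(24,0)=0. stock: 0 - 0 = 0. total_sold = 32
  Event 8 (sale 7): sell min(7,0)=0. stock: 0 - 0 = 0. total_sold = 32
  Event 9 (adjust -7): 0 + -7 = 0 (clamped to 0)
Final: stock = 0, total_sold = 32

Checking against threshold 11:
  After event 1: stock=32 > 11
  After event 2: stock=13 > 11
  After event 3: stock=0 <= 11 -> ALERT
  After event 4: stock=0 <= 11 -> ALERT
  After event 5: stock=0 <= 11 -> ALERT
  After event 6: stock=0 <= 11 -> ALERT
  After event 7: stock=0 <= 11 -> ALERT
  After event 8: stock=0 <= 11 -> ALERT
  After event 9: stock=0 <= 11 -> ALERT
Alert events: [3, 4, 5, 6, 7, 8, 9]. Count = 7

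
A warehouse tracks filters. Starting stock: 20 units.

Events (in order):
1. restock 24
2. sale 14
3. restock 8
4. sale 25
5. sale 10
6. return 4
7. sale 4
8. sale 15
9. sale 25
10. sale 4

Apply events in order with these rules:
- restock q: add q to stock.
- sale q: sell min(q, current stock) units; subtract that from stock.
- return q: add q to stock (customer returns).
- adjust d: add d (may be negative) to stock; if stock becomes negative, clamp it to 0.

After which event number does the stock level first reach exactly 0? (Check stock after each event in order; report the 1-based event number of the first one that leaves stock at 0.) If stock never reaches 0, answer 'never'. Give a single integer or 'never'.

Answer: 8

Derivation:
Processing events:
Start: stock = 20
  Event 1 (restock 24): 20 + 24 = 44
  Event 2 (sale 14): sell min(14,44)=14. stock: 44 - 14 = 30. total_sold = 14
  Event 3 (restock 8): 30 + 8 = 38
  Event 4 (sale 25): sell min(25,38)=25. stock: 38 - 25 = 13. total_sold = 39
  Event 5 (sale 10): sell min(10,13)=10. stock: 13 - 10 = 3. total_sold = 49
  Event 6 (return 4): 3 + 4 = 7
  Event 7 (sale 4): sell min(4,7)=4. stock: 7 - 4 = 3. total_sold = 53
  Event 8 (sale 15): sell min(15,3)=3. stock: 3 - 3 = 0. total_sold = 56
  Event 9 (sale 25): sell min(25,0)=0. stock: 0 - 0 = 0. total_sold = 56
  Event 10 (sale 4): sell min(4,0)=0. stock: 0 - 0 = 0. total_sold = 56
Final: stock = 0, total_sold = 56

First zero at event 8.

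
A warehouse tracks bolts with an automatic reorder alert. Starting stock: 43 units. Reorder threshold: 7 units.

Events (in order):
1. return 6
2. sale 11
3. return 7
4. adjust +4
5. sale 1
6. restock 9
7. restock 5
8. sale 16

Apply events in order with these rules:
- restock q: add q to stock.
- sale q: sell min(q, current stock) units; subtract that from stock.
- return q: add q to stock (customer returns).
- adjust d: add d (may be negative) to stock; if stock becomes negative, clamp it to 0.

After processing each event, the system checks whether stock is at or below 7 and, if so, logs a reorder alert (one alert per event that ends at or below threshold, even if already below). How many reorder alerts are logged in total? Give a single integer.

Processing events:
Start: stock = 43
  Event 1 (return 6): 43 + 6 = 49
  Event 2 (sale 11): sell min(11,49)=11. stock: 49 - 11 = 38. total_sold = 11
  Event 3 (return 7): 38 + 7 = 45
  Event 4 (adjust +4): 45 + 4 = 49
  Event 5 (sale 1): sell min(1,49)=1. stock: 49 - 1 = 48. total_sold = 12
  Event 6 (restock 9): 48 + 9 = 57
  Event 7 (restock 5): 57 + 5 = 62
  Event 8 (sale 16): sell min(16,62)=16. stock: 62 - 16 = 46. total_sold = 28
Final: stock = 46, total_sold = 28

Checking against threshold 7:
  After event 1: stock=49 > 7
  After event 2: stock=38 > 7
  After event 3: stock=45 > 7
  After event 4: stock=49 > 7
  After event 5: stock=48 > 7
  After event 6: stock=57 > 7
  After event 7: stock=62 > 7
  After event 8: stock=46 > 7
Alert events: []. Count = 0

Answer: 0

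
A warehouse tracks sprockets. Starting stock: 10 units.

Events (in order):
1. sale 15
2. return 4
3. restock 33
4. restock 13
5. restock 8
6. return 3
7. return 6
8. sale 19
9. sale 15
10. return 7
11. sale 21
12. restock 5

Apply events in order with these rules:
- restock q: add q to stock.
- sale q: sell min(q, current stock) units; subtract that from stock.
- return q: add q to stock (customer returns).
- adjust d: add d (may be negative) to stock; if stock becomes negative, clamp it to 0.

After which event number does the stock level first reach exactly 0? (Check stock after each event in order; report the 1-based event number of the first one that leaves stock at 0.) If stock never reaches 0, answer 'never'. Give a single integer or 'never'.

Answer: 1

Derivation:
Processing events:
Start: stock = 10
  Event 1 (sale 15): sell min(15,10)=10. stock: 10 - 10 = 0. total_sold = 10
  Event 2 (return 4): 0 + 4 = 4
  Event 3 (restock 33): 4 + 33 = 37
  Event 4 (restock 13): 37 + 13 = 50
  Event 5 (restock 8): 50 + 8 = 58
  Event 6 (return 3): 58 + 3 = 61
  Event 7 (return 6): 61 + 6 = 67
  Event 8 (sale 19): sell min(19,67)=19. stock: 67 - 19 = 48. total_sold = 29
  Event 9 (sale 15): sell min(15,48)=15. stock: 48 - 15 = 33. total_sold = 44
  Event 10 (return 7): 33 + 7 = 40
  Event 11 (sale 21): sell min(21,40)=21. stock: 40 - 21 = 19. total_sold = 65
  Event 12 (restock 5): 19 + 5 = 24
Final: stock = 24, total_sold = 65

First zero at event 1.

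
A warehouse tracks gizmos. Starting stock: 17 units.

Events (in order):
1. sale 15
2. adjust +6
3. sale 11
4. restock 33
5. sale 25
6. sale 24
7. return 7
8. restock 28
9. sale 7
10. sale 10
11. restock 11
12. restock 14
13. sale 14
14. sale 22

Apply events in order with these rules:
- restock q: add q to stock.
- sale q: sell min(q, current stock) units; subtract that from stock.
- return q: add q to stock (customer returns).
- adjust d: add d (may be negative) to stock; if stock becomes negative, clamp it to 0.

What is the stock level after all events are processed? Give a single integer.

Processing events:
Start: stock = 17
  Event 1 (sale 15): sell min(15,17)=15. stock: 17 - 15 = 2. total_sold = 15
  Event 2 (adjust +6): 2 + 6 = 8
  Event 3 (sale 11): sell min(11,8)=8. stock: 8 - 8 = 0. total_sold = 23
  Event 4 (restock 33): 0 + 33 = 33
  Event 5 (sale 25): sell min(25,33)=25. stock: 33 - 25 = 8. total_sold = 48
  Event 6 (sale 24): sell min(24,8)=8. stock: 8 - 8 = 0. total_sold = 56
  Event 7 (return 7): 0 + 7 = 7
  Event 8 (restock 28): 7 + 28 = 35
  Event 9 (sale 7): sell min(7,35)=7. stock: 35 - 7 = 28. total_sold = 63
  Event 10 (sale 10): sell min(10,28)=10. stock: 28 - 10 = 18. total_sold = 73
  Event 11 (restock 11): 18 + 11 = 29
  Event 12 (restock 14): 29 + 14 = 43
  Event 13 (sale 14): sell min(14,43)=14. stock: 43 - 14 = 29. total_sold = 87
  Event 14 (sale 22): sell min(22,29)=22. stock: 29 - 22 = 7. total_sold = 109
Final: stock = 7, total_sold = 109

Answer: 7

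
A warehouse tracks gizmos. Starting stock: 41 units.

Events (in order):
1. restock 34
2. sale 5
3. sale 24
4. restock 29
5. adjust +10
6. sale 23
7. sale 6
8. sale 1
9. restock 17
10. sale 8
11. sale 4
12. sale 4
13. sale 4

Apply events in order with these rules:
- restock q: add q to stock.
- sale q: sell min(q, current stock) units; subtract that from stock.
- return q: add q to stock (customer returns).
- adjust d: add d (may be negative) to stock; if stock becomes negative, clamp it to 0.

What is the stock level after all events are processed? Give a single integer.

Processing events:
Start: stock = 41
  Event 1 (restock 34): 41 + 34 = 75
  Event 2 (sale 5): sell min(5,75)=5. stock: 75 - 5 = 70. total_sold = 5
  Event 3 (sale 24): sell min(24,70)=24. stock: 70 - 24 = 46. total_sold = 29
  Event 4 (restock 29): 46 + 29 = 75
  Event 5 (adjust +10): 75 + 10 = 85
  Event 6 (sale 23): sell min(23,85)=23. stock: 85 - 23 = 62. total_sold = 52
  Event 7 (sale 6): sell min(6,62)=6. stock: 62 - 6 = 56. total_sold = 58
  Event 8 (sale 1): sell min(1,56)=1. stock: 56 - 1 = 55. total_sold = 59
  Event 9 (restock 17): 55 + 17 = 72
  Event 10 (sale 8): sell min(8,72)=8. stock: 72 - 8 = 64. total_sold = 67
  Event 11 (sale 4): sell min(4,64)=4. stock: 64 - 4 = 60. total_sold = 71
  Event 12 (sale 4): sell min(4,60)=4. stock: 60 - 4 = 56. total_sold = 75
  Event 13 (sale 4): sell min(4,56)=4. stock: 56 - 4 = 52. total_sold = 79
Final: stock = 52, total_sold = 79

Answer: 52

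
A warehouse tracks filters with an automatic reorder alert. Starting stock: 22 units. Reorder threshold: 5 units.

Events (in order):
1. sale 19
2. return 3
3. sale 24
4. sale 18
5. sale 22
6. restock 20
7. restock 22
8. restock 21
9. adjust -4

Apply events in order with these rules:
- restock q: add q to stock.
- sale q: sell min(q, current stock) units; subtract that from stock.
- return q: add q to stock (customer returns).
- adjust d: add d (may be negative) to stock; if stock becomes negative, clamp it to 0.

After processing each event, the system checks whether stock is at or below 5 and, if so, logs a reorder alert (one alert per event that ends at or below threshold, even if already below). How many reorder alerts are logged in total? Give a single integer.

Answer: 4

Derivation:
Processing events:
Start: stock = 22
  Event 1 (sale 19): sell min(19,22)=19. stock: 22 - 19 = 3. total_sold = 19
  Event 2 (return 3): 3 + 3 = 6
  Event 3 (sale 24): sell min(24,6)=6. stock: 6 - 6 = 0. total_sold = 25
  Event 4 (sale 18): sell min(18,0)=0. stock: 0 - 0 = 0. total_sold = 25
  Event 5 (sale 22): sell min(22,0)=0. stock: 0 - 0 = 0. total_sold = 25
  Event 6 (restock 20): 0 + 20 = 20
  Event 7 (restock 22): 20 + 22 = 42
  Event 8 (restock 21): 42 + 21 = 63
  Event 9 (adjust -4): 63 + -4 = 59
Final: stock = 59, total_sold = 25

Checking against threshold 5:
  After event 1: stock=3 <= 5 -> ALERT
  After event 2: stock=6 > 5
  After event 3: stock=0 <= 5 -> ALERT
  After event 4: stock=0 <= 5 -> ALERT
  After event 5: stock=0 <= 5 -> ALERT
  After event 6: stock=20 > 5
  After event 7: stock=42 > 5
  After event 8: stock=63 > 5
  After event 9: stock=59 > 5
Alert events: [1, 3, 4, 5]. Count = 4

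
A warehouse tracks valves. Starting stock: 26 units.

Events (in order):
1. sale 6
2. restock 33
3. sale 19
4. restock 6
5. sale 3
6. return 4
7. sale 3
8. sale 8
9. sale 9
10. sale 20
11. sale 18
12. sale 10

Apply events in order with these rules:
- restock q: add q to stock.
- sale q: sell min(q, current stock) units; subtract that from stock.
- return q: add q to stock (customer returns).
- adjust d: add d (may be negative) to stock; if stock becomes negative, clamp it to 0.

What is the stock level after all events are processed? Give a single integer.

Processing events:
Start: stock = 26
  Event 1 (sale 6): sell min(6,26)=6. stock: 26 - 6 = 20. total_sold = 6
  Event 2 (restock 33): 20 + 33 = 53
  Event 3 (sale 19): sell min(19,53)=19. stock: 53 - 19 = 34. total_sold = 25
  Event 4 (restock 6): 34 + 6 = 40
  Event 5 (sale 3): sell min(3,40)=3. stock: 40 - 3 = 37. total_sold = 28
  Event 6 (return 4): 37 + 4 = 41
  Event 7 (sale 3): sell min(3,41)=3. stock: 41 - 3 = 38. total_sold = 31
  Event 8 (sale 8): sell min(8,38)=8. stock: 38 - 8 = 30. total_sold = 39
  Event 9 (sale 9): sell min(9,30)=9. stock: 30 - 9 = 21. total_sold = 48
  Event 10 (sale 20): sell min(20,21)=20. stock: 21 - 20 = 1. total_sold = 68
  Event 11 (sale 18): sell min(18,1)=1. stock: 1 - 1 = 0. total_sold = 69
  Event 12 (sale 10): sell min(10,0)=0. stock: 0 - 0 = 0. total_sold = 69
Final: stock = 0, total_sold = 69

Answer: 0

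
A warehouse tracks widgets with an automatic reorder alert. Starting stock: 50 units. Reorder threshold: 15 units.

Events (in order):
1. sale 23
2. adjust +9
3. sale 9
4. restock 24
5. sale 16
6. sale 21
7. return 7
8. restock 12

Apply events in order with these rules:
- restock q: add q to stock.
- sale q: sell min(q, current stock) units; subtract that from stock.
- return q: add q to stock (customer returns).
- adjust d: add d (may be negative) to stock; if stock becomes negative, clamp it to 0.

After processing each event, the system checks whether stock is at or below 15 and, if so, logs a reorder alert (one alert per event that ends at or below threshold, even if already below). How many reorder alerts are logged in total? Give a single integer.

Answer: 1

Derivation:
Processing events:
Start: stock = 50
  Event 1 (sale 23): sell min(23,50)=23. stock: 50 - 23 = 27. total_sold = 23
  Event 2 (adjust +9): 27 + 9 = 36
  Event 3 (sale 9): sell min(9,36)=9. stock: 36 - 9 = 27. total_sold = 32
  Event 4 (restock 24): 27 + 24 = 51
  Event 5 (sale 16): sell min(16,51)=16. stock: 51 - 16 = 35. total_sold = 48
  Event 6 (sale 21): sell min(21,35)=21. stock: 35 - 21 = 14. total_sold = 69
  Event 7 (return 7): 14 + 7 = 21
  Event 8 (restock 12): 21 + 12 = 33
Final: stock = 33, total_sold = 69

Checking against threshold 15:
  After event 1: stock=27 > 15
  After event 2: stock=36 > 15
  After event 3: stock=27 > 15
  After event 4: stock=51 > 15
  After event 5: stock=35 > 15
  After event 6: stock=14 <= 15 -> ALERT
  After event 7: stock=21 > 15
  After event 8: stock=33 > 15
Alert events: [6]. Count = 1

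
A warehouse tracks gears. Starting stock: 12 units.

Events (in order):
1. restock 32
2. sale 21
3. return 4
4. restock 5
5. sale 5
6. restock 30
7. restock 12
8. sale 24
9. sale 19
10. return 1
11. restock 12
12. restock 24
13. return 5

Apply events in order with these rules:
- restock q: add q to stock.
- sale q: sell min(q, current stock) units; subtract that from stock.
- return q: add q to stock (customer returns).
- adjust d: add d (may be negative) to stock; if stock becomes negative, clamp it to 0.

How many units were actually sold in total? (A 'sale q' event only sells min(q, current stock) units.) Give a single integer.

Processing events:
Start: stock = 12
  Event 1 (restock 32): 12 + 32 = 44
  Event 2 (sale 21): sell min(21,44)=21. stock: 44 - 21 = 23. total_sold = 21
  Event 3 (return 4): 23 + 4 = 27
  Event 4 (restock 5): 27 + 5 = 32
  Event 5 (sale 5): sell min(5,32)=5. stock: 32 - 5 = 27. total_sold = 26
  Event 6 (restock 30): 27 + 30 = 57
  Event 7 (restock 12): 57 + 12 = 69
  Event 8 (sale 24): sell min(24,69)=24. stock: 69 - 24 = 45. total_sold = 50
  Event 9 (sale 19): sell min(19,45)=19. stock: 45 - 19 = 26. total_sold = 69
  Event 10 (return 1): 26 + 1 = 27
  Event 11 (restock 12): 27 + 12 = 39
  Event 12 (restock 24): 39 + 24 = 63
  Event 13 (return 5): 63 + 5 = 68
Final: stock = 68, total_sold = 69

Answer: 69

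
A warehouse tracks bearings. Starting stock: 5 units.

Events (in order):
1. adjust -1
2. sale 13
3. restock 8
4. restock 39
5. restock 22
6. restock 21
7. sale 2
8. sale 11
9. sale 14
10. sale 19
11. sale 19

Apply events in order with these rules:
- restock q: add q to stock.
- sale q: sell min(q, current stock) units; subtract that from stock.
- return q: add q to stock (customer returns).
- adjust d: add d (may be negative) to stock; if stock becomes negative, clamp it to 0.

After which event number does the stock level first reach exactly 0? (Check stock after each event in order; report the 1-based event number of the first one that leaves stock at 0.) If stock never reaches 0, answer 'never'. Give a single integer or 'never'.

Answer: 2

Derivation:
Processing events:
Start: stock = 5
  Event 1 (adjust -1): 5 + -1 = 4
  Event 2 (sale 13): sell min(13,4)=4. stock: 4 - 4 = 0. total_sold = 4
  Event 3 (restock 8): 0 + 8 = 8
  Event 4 (restock 39): 8 + 39 = 47
  Event 5 (restock 22): 47 + 22 = 69
  Event 6 (restock 21): 69 + 21 = 90
  Event 7 (sale 2): sell min(2,90)=2. stock: 90 - 2 = 88. total_sold = 6
  Event 8 (sale 11): sell min(11,88)=11. stock: 88 - 11 = 77. total_sold = 17
  Event 9 (sale 14): sell min(14,77)=14. stock: 77 - 14 = 63. total_sold = 31
  Event 10 (sale 19): sell min(19,63)=19. stock: 63 - 19 = 44. total_sold = 50
  Event 11 (sale 19): sell min(19,44)=19. stock: 44 - 19 = 25. total_sold = 69
Final: stock = 25, total_sold = 69

First zero at event 2.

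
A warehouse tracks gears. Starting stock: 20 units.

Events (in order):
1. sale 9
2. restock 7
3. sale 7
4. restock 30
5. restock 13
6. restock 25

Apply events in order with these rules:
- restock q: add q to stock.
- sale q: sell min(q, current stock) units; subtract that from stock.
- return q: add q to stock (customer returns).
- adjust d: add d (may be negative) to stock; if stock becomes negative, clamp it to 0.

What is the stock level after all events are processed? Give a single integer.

Answer: 79

Derivation:
Processing events:
Start: stock = 20
  Event 1 (sale 9): sell min(9,20)=9. stock: 20 - 9 = 11. total_sold = 9
  Event 2 (restock 7): 11 + 7 = 18
  Event 3 (sale 7): sell min(7,18)=7. stock: 18 - 7 = 11. total_sold = 16
  Event 4 (restock 30): 11 + 30 = 41
  Event 5 (restock 13): 41 + 13 = 54
  Event 6 (restock 25): 54 + 25 = 79
Final: stock = 79, total_sold = 16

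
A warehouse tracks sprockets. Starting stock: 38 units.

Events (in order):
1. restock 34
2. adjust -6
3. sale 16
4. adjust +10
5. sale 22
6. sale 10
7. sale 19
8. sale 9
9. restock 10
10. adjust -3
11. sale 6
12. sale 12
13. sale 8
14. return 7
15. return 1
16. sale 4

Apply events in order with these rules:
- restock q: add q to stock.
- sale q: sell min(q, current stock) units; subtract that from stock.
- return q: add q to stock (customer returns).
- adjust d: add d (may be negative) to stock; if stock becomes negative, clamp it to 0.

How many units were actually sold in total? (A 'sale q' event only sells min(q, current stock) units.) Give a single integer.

Answer: 87

Derivation:
Processing events:
Start: stock = 38
  Event 1 (restock 34): 38 + 34 = 72
  Event 2 (adjust -6): 72 + -6 = 66
  Event 3 (sale 16): sell min(16,66)=16. stock: 66 - 16 = 50. total_sold = 16
  Event 4 (adjust +10): 50 + 10 = 60
  Event 5 (sale 22): sell min(22,60)=22. stock: 60 - 22 = 38. total_sold = 38
  Event 6 (sale 10): sell min(10,38)=10. stock: 38 - 10 = 28. total_sold = 48
  Event 7 (sale 19): sell min(19,28)=19. stock: 28 - 19 = 9. total_sold = 67
  Event 8 (sale 9): sell min(9,9)=9. stock: 9 - 9 = 0. total_sold = 76
  Event 9 (restock 10): 0 + 10 = 10
  Event 10 (adjust -3): 10 + -3 = 7
  Event 11 (sale 6): sell min(6,7)=6. stock: 7 - 6 = 1. total_sold = 82
  Event 12 (sale 12): sell min(12,1)=1. stock: 1 - 1 = 0. total_sold = 83
  Event 13 (sale 8): sell min(8,0)=0. stock: 0 - 0 = 0. total_sold = 83
  Event 14 (return 7): 0 + 7 = 7
  Event 15 (return 1): 7 + 1 = 8
  Event 16 (sale 4): sell min(4,8)=4. stock: 8 - 4 = 4. total_sold = 87
Final: stock = 4, total_sold = 87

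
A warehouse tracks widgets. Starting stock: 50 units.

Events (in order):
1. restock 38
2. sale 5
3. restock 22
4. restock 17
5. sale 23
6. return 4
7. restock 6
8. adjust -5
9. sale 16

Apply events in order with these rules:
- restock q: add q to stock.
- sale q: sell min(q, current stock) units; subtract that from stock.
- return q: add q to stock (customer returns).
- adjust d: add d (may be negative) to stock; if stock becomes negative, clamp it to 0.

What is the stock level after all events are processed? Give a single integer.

Processing events:
Start: stock = 50
  Event 1 (restock 38): 50 + 38 = 88
  Event 2 (sale 5): sell min(5,88)=5. stock: 88 - 5 = 83. total_sold = 5
  Event 3 (restock 22): 83 + 22 = 105
  Event 4 (restock 17): 105 + 17 = 122
  Event 5 (sale 23): sell min(23,122)=23. stock: 122 - 23 = 99. total_sold = 28
  Event 6 (return 4): 99 + 4 = 103
  Event 7 (restock 6): 103 + 6 = 109
  Event 8 (adjust -5): 109 + -5 = 104
  Event 9 (sale 16): sell min(16,104)=16. stock: 104 - 16 = 88. total_sold = 44
Final: stock = 88, total_sold = 44

Answer: 88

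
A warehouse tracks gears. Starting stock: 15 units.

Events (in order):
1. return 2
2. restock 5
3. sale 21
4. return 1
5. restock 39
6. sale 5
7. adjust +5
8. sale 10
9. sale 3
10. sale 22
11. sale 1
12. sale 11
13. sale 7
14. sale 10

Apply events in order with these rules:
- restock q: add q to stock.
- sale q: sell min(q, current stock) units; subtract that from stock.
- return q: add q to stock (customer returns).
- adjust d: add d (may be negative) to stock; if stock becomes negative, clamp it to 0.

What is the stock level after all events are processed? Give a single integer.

Answer: 0

Derivation:
Processing events:
Start: stock = 15
  Event 1 (return 2): 15 + 2 = 17
  Event 2 (restock 5): 17 + 5 = 22
  Event 3 (sale 21): sell min(21,22)=21. stock: 22 - 21 = 1. total_sold = 21
  Event 4 (return 1): 1 + 1 = 2
  Event 5 (restock 39): 2 + 39 = 41
  Event 6 (sale 5): sell min(5,41)=5. stock: 41 - 5 = 36. total_sold = 26
  Event 7 (adjust +5): 36 + 5 = 41
  Event 8 (sale 10): sell min(10,41)=10. stock: 41 - 10 = 31. total_sold = 36
  Event 9 (sale 3): sell min(3,31)=3. stock: 31 - 3 = 28. total_sold = 39
  Event 10 (sale 22): sell min(22,28)=22. stock: 28 - 22 = 6. total_sold = 61
  Event 11 (sale 1): sell min(1,6)=1. stock: 6 - 1 = 5. total_sold = 62
  Event 12 (sale 11): sell min(11,5)=5. stock: 5 - 5 = 0. total_sold = 67
  Event 13 (sale 7): sell min(7,0)=0. stock: 0 - 0 = 0. total_sold = 67
  Event 14 (sale 10): sell min(10,0)=0. stock: 0 - 0 = 0. total_sold = 67
Final: stock = 0, total_sold = 67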